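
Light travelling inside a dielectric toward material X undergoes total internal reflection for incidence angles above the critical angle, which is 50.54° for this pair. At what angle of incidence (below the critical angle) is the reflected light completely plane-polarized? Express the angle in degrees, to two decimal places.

At the critical angle sin θ_c = n₂/n₁, giving n₂/n₁ = sin 50.54° = 0.7721.
Then tan θ_B = n₂/n₁ = 0.7721, so θ_B = arctan 0.7721 = 37.67°.

θ_B ≈ 37.67°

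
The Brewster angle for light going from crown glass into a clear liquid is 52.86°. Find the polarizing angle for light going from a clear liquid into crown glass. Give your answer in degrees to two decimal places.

The two Brewster angles are complementary: θ_B' = 90° − θ_B = 90° − 52.86° = 37.14°.

θ_B' ≈ 37.14°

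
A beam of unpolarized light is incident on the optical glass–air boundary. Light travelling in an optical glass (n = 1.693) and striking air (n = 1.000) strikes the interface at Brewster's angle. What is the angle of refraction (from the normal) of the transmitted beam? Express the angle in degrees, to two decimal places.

First find Brewster's angle: tan θ_B = 1.000/1.693 = 0.5907, giving θ_B = 30.57°.
Since θ_B + θ_t = 90° at Brewster incidence, θ_t = 90° − 30.57° = 59.43°.

θ_t ≈ 59.43°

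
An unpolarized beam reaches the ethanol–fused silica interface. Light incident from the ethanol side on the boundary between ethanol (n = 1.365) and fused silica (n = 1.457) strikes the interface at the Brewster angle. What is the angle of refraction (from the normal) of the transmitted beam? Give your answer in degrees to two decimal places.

θ_t ≈ 43.13°

θ_B = arctan(n₂/n₁) = arctan(1.457/1.365) = 46.87°.
At Brewster's angle the reflected and refracted rays are perpendicular, so θ_t = 90° − θ_B = 90° − 46.87° = 43.13°.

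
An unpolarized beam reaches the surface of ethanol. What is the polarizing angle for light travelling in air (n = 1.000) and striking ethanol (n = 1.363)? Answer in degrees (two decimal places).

tan θ_B = n₂/n₁ = 1.363/1.000 = 1.3630.
θ_B = arctan(1.3630) = 53.73°.

θ_B ≈ 53.73°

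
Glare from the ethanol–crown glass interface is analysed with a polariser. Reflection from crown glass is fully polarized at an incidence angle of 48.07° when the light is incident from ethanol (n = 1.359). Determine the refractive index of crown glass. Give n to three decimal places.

At Brewster's angle, tan θ_B = n₂/n₁ with n₁ on the incident side (ethanol) and n₂ on the transmitted side (crown glass).
n₂ = n₁ tan θ_B = 1.359 × tan 48.07° = 1.513.

n ≈ 1.513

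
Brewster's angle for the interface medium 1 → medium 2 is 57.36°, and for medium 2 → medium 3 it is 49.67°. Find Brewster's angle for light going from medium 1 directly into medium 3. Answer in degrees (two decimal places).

θ_B ≈ 61.46°

Each Brewster angle gives a ratio: n₂/n₁ = tan 57.36° = 1.5613, n₃/n₂ = tan 49.67° = 1.1779.
Multiplying, n₃/n₁ = 1.5613 × 1.1779 = 1.8390, and θ_B(1→3) = arctan 1.8390 = 61.46°.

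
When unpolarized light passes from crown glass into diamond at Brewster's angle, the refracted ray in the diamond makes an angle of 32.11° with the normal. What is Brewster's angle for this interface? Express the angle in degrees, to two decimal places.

Brewster's condition makes the reflected and refracted beams perpendicular: θ_B + θ_t = 90°.
θ_B = 90° − 32.11° = 57.89°.

θ_B ≈ 57.89°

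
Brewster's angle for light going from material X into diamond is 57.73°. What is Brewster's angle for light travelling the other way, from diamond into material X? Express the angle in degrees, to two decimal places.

θ_B' ≈ 32.27°

Reversing the direction swaps n₁ and n₂, so tan θ_B' = 1/tan θ_B and θ_B' = 90° − θ_B.
Hence θ_B' = 90° − 57.73° = 32.27°.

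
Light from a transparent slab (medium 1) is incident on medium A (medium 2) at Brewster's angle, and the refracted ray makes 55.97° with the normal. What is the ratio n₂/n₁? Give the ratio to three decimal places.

At Brewster incidence θ_B = 90° − θ_t = 90° − 55.97° = 34.03°.
tan θ_B = n₂/n₁, so n₂/n₁ = tan 34.03° = 0.675.

n₂/n₁ ≈ 0.675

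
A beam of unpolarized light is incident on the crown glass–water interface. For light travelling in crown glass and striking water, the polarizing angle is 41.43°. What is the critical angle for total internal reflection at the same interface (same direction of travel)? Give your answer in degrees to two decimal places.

tan θ_B = n₂/n₁ = tan 41.43° = 0.8825.
Total internal reflection: sin θ_c = n₂/n₁ = 0.8825.
θ_c = arcsin(0.8825) = 61.95°.

θ_c ≈ 61.95°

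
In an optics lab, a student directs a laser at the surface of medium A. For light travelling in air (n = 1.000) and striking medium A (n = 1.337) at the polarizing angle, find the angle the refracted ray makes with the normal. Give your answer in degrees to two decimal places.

θ_t ≈ 36.79°

θ_B = arctan(n₂/n₁) = arctan(1.337/1.000) = 53.21°.
Since θ_B + θ_t = 90° at Brewster incidence, θ_t = 90° − 53.21° = 36.79°.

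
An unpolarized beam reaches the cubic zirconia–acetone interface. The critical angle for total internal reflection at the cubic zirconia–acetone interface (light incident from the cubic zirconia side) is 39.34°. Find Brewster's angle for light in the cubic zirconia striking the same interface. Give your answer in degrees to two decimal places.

n₂/n₁ = sin θ_c = sin 39.34° = 0.6339.
tan θ_B equals the same ratio, so θ_B = arctan(0.6339) = 32.37°.

θ_B ≈ 32.37°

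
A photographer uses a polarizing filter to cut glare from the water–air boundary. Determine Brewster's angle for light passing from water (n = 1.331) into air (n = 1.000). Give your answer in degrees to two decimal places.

θ_B ≈ 36.92°

tan θ_B = n₂/n₁ = 1.000/1.331 = 0.7513. Taking the arctangent, θ_B = 36.92°.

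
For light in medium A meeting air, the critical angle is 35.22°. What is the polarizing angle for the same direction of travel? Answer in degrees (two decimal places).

θ_B ≈ 29.97°

n₂/n₁ = sin θ_c = sin 35.22° = 0.5767.
tan θ_B equals the same ratio, so θ_B = arctan(0.5767) = 29.97°.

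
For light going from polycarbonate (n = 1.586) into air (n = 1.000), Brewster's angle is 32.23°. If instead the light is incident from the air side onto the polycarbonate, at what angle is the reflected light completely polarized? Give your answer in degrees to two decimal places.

Reversing the direction swaps n₁ and n₂, so tan θ_B' = 1/tan θ_B and θ_B' = 90° − θ_B.
Hence θ_B' = 90° − 32.23° = 57.77°.

θ_B' ≈ 57.77°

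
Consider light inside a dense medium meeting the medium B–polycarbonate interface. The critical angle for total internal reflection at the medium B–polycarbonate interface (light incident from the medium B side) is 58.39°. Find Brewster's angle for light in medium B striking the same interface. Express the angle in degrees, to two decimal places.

n₂/n₁ = sin θ_c = sin 58.39° = 0.8516.
tan θ_B equals the same ratio, so θ_B = arctan(0.8516) = 40.42°.

θ_B ≈ 40.42°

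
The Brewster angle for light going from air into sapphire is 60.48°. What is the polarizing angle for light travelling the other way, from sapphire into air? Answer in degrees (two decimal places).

tan θ_B' = n₁/n₂ = 1/tan θ_B, so θ_B' = 90° − θ_B.
θ_B' = 90° − 60.48° = 29.52°.

θ_B' ≈ 29.52°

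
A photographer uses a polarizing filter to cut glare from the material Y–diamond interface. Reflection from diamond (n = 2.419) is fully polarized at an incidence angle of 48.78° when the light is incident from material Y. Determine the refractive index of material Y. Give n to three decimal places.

Brewster's law: tan θ_B = n₂/n₁ (light incident in material Y, refracted into diamond).
n₁ = n₂ / tan θ_B = 2.419 / tan 48.78° = 2.119.

n ≈ 2.119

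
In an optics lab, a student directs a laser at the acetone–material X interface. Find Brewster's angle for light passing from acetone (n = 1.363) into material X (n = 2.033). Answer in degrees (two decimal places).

θ_B ≈ 56.16°

Brewster's condition: tan θ_B = n₂/n₁ = 2.033/1.363 = 1.4916.
θ_B = arctan(1.4916) = 56.16°.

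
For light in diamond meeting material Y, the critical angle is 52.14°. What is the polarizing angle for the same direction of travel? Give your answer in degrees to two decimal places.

θ_B ≈ 38.29°

sin θ_c = n₂/n₁, so n₂/n₁ = sin 52.14° = 0.7895.
Brewster: tan θ_B = n₂/n₁ = 0.7895.
θ_B = arctan(0.7895) = 38.29°.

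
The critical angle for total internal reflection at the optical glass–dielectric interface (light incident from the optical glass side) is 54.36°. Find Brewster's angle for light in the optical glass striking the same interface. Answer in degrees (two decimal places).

At the critical angle sin θ_c = n₂/n₁, giving n₂/n₁ = sin 54.36° = 0.8127.
Then tan θ_B = n₂/n₁ = 0.8127, so θ_B = arctan 0.8127 = 39.10°.

θ_B ≈ 39.10°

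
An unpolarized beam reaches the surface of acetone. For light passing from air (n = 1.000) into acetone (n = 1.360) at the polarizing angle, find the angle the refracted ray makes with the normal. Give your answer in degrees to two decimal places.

θ_t ≈ 36.33°

First find Brewster's angle: tan θ_B = 1.360/1.000 = 1.3600, giving θ_B = 53.67°.
Since θ_B + θ_t = 90° at Brewster incidence, θ_t = 90° − 53.67° = 36.33°.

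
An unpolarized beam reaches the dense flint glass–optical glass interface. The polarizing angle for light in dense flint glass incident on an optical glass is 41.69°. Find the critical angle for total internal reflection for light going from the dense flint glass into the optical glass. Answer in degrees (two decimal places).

tan θ_B = n₂/n₁ = tan 41.69° = 0.8907.
Total internal reflection: sin θ_c = n₂/n₁ = 0.8907.
θ_c = arcsin(0.8907) = 62.96°.

θ_c ≈ 62.96°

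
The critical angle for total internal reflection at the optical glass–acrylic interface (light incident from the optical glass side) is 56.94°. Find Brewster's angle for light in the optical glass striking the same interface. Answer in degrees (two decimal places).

n₂/n₁ = sin θ_c = sin 56.94° = 0.8381.
tan θ_B equals the same ratio, so θ_B = arctan(0.8381) = 39.97°.

θ_B ≈ 39.97°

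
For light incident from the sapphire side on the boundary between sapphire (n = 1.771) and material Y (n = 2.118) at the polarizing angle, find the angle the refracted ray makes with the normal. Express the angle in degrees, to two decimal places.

θ_t ≈ 39.90°

tan θ_B = n₂/n₁ = 2.118/1.771 = 1.1959, so θ_B = 50.10°.
At Brewster's angle the reflected and refracted rays are perpendicular, so θ_t = 90° − θ_B = 90° − 50.10° = 39.90°.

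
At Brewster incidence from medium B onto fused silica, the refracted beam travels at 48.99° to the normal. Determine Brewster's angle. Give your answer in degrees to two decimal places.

θ_B ≈ 41.01°

Since the reflected and refracted rays are at right angles at the polarizing angle, θ_B + θ_t = 90°.
θ_B = 90° − 48.99° = 41.01°.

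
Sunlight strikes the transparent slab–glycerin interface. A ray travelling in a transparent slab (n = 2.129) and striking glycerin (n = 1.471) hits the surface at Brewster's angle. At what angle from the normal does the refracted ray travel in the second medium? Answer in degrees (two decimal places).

θ_B = arctan(n₂/n₁) = arctan(1.471/2.129) = 34.64°.
The refracted ray is perpendicular to the reflected ray, so θ_t = 90° − θ_B = 55.36°.

θ_t ≈ 55.36°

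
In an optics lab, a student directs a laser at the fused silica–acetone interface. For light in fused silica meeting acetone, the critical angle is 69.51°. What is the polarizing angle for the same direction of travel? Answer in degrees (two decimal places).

At the critical angle sin θ_c = n₂/n₁, giving n₂/n₁ = sin 69.51° = 0.9367.
Then tan θ_B = n₂/n₁ = 0.9367, so θ_B = arctan 0.9367 = 43.13°.

θ_B ≈ 43.13°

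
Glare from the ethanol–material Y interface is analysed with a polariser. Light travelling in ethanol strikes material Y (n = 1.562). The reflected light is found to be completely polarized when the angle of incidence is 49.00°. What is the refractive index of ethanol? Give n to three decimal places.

n ≈ 1.358

Brewster's law: tan θ_B = n₂/n₁ (light incident in ethanol, refracted into material Y).
n₁ = n₂ / tan θ_B = 1.562 / tan 49.00° = 1.358.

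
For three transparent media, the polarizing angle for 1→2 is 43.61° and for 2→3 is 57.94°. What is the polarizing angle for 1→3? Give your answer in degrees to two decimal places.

θ_B ≈ 56.68°

tan θ_B(1→2) = n₂/n₁ = tan 43.61° = 0.9526.
tan θ_B(2→3) = n₃/n₂ = tan 57.94° = 1.5966.
Multiplying, n₃/n₁ = 0.9526 × 1.5966 = 1.5210, and θ_B(1→3) = arctan 1.5210 = 56.68°.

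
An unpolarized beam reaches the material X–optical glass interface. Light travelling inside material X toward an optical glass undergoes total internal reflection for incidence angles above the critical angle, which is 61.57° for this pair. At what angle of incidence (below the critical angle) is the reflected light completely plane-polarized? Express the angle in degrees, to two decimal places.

θ_B ≈ 41.33°

At the critical angle sin θ_c = n₂/n₁, giving n₂/n₁ = sin 61.57° = 0.8794.
Then tan θ_B = n₂/n₁ = 0.8794, so θ_B = arctan 0.8794 = 41.33°.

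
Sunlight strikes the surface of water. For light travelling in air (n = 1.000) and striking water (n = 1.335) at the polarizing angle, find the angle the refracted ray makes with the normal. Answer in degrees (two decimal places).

θ_t ≈ 36.84°

tan θ_B = n₂/n₁ = 1.335/1.000 = 1.3350, so θ_B = 53.16°.
The refracted ray is perpendicular to the reflected ray, so θ_t = 90° − θ_B = 36.84°.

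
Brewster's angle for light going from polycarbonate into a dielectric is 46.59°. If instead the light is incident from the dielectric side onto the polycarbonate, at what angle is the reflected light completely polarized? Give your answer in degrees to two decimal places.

θ_B' ≈ 43.41°

The two Brewster angles are complementary: θ_B' = 90° − θ_B = 90° − 46.59° = 43.41°.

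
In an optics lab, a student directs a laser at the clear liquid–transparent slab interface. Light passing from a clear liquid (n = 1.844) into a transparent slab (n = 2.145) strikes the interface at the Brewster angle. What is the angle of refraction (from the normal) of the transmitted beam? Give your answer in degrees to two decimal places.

θ_t ≈ 40.68°

θ_B = arctan(n₂/n₁) = arctan(2.145/1.844) = 49.32°.
Since θ_B + θ_t = 90° at Brewster incidence, θ_t = 90° − 49.32° = 40.68°.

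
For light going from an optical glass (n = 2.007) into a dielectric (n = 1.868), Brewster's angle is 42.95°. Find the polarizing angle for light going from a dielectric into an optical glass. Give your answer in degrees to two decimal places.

The two Brewster angles are complementary: θ_B' = 90° − θ_B = 90° − 42.95° = 47.05°.

θ_B' ≈ 47.05°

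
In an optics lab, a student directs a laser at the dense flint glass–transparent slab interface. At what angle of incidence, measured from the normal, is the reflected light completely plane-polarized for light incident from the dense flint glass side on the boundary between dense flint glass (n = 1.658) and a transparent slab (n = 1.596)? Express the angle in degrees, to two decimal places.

Here n₂/n₁ = 1.596/1.658 = 0.9626, and Brewster's law gives tan θ_B = n₂/n₁.
θ_B = arctan(0.9626) = 43.91°.

θ_B ≈ 43.91°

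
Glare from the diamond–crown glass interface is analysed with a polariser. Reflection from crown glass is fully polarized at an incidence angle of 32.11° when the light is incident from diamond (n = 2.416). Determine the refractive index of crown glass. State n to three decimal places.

Brewster's law: tan θ_B = n₂/n₁ (light incident in diamond, refracted into crown glass).
n₂ = n₁ tan θ_B = 2.416 × tan 32.11° = 1.516.

n ≈ 1.516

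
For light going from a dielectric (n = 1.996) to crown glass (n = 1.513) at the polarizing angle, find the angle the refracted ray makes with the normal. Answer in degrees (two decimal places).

First find Brewster's angle: tan θ_B = 1.513/1.996 = 0.7580, giving θ_B = 37.16°.
The refracted ray is perpendicular to the reflected ray, so θ_t = 90° − θ_B = 52.84°.

θ_t ≈ 52.84°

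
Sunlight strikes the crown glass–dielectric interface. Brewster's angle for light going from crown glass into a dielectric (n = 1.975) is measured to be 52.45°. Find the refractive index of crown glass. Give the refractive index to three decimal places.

n ≈ 1.518

Full polarization of the reflected beam means tan θ_B = n₂/n₁, where n₁ is the incident medium (crown glass).
n₁ = n₂ / tan θ_B = 1.975 / tan 52.45° = 1.518.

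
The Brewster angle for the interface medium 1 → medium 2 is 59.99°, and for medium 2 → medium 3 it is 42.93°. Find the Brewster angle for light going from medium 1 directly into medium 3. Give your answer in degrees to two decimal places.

Each Brewster angle gives a ratio: n₂/n₁ = tan 59.99° = 1.7314, n₃/n₂ = tan 42.93° = 0.9302.
Multiplying, n₃/n₁ = 1.7314 × 0.9302 = 1.6106, and θ_B(1→3) = arctan 1.6106 = 58.16°.

θ_B ≈ 58.16°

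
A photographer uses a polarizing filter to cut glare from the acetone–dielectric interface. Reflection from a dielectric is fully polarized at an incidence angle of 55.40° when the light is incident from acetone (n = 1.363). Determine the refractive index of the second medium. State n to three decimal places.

n ≈ 1.976

Brewster's law: tan θ_B = n₂/n₁ (light incident in acetone, refracted into a dielectric).
n₂ = n₁ tan θ_B = 1.363 × tan 55.40° = 1.976.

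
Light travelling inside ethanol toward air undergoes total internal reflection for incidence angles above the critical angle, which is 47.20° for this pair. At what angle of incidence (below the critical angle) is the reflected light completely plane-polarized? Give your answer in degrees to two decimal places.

θ_B ≈ 36.27°

n₂/n₁ = sin θ_c = sin 47.20° = 0.7337.
tan θ_B equals the same ratio, so θ_B = arctan(0.7337) = 36.27°.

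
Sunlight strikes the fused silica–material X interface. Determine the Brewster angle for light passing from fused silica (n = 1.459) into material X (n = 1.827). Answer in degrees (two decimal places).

θ_B ≈ 51.39°

At Brewster's angle the reflected and refracted rays are perpendicular, which with Snell's law gives tan θ_B = n₂/n₁.
Here n₂/n₁ = 1.827/1.459 = 1.2522, and Brewster's law gives tan θ_B = n₂/n₁. Taking the arctangent, θ_B = 51.39°.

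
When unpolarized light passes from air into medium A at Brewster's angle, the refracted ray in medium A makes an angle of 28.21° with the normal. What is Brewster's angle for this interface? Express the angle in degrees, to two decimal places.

θ_B ≈ 61.79°

Since the reflected and refracted rays are at right angles at the polarizing angle, θ_B + θ_t = 90°.
So θ_B = 90° − θ_t = 90° − 28.21° = 61.79°.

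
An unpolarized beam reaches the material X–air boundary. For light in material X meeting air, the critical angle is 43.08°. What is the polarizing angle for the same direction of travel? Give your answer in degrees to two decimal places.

n₂/n₁ = sin θ_c = sin 43.08° = 0.6830.
tan θ_B equals the same ratio, so θ_B = arctan(0.6830) = 34.33°.

θ_B ≈ 34.33°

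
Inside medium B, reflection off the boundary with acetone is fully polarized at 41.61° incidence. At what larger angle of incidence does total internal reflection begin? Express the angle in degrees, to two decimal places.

θ_c ≈ 62.64°

From Brewster, n₂/n₁ = tan θ_B = tan 41.61° = 0.8882.
Then sin θ_c = n₂/n₁ = 0.8882, so θ_c = arcsin 0.8882 = 62.64°.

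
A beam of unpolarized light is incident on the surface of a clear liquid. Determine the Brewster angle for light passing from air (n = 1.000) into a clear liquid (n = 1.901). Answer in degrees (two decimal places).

Brewster's condition: tan θ_B = n₂/n₁ = 1.901/1.000 = 1.9010.
So θ_B = arctan 1.9010 = 62.25°.

θ_B ≈ 62.25°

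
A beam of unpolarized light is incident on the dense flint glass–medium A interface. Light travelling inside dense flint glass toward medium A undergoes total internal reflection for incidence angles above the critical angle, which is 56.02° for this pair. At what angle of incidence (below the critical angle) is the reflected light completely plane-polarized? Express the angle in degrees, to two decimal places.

At the critical angle sin θ_c = n₂/n₁, giving n₂/n₁ = sin 56.02° = 0.8292.
Then tan θ_B = n₂/n₁ = 0.8292, so θ_B = arctan 0.8292 = 39.67°.

θ_B ≈ 39.67°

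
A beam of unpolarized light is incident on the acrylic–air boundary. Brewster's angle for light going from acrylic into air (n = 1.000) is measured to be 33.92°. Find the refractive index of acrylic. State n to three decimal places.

Brewster's law: tan θ_B = n₂/n₁ (light incident in acrylic, refracted into air).
n₁ = n₂ / tan θ_B = 1.000 / tan 33.92° = 1.487.

n ≈ 1.487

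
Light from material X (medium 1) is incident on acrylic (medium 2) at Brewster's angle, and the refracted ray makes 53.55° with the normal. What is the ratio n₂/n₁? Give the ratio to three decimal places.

θ_B + θ_t = 90°, so θ_B = 90° − 53.55° = 36.45°.
Then n₂/n₁ = tan θ_B = tan 36.45° = 0.739.

n₂/n₁ ≈ 0.739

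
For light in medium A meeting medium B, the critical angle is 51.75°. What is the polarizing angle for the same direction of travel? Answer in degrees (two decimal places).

θ_B ≈ 38.14°

At the critical angle sin θ_c = n₂/n₁, giving n₂/n₁ = sin 51.75° = 0.7853.
Then tan θ_B = n₂/n₁ = 0.7853, so θ_B = arctan 0.7853 = 38.14°.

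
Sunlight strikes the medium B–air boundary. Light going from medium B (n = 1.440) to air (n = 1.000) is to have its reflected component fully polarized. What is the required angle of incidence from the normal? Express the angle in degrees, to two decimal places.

θ_B ≈ 34.78°

Brewster's condition: tan θ_B = n₂/n₁ = 1.000/1.440 = 0.6944. Taking the arctangent, θ_B = 34.78°.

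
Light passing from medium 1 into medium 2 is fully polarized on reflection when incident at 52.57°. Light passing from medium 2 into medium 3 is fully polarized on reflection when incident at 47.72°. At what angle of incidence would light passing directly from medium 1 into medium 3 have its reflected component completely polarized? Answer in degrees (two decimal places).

θ_B ≈ 55.16°

n₂/n₁ = tan 52.57° = 1.3065 and n₃/n₂ = tan 47.72° = 1.0998.
So n₃/n₁ = (n₂/n₁)(n₃/n₂) = 1.3065 × 1.0998 = 1.4369.
θ_B(1→3) = arctan(1.4369) = 55.16°.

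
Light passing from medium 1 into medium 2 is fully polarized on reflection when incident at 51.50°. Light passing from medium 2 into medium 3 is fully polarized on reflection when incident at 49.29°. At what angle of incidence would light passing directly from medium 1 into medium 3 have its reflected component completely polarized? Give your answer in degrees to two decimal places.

n₂/n₁ = tan 51.50° = 1.2572 and n₃/n₂ = tan 49.29° = 1.1622.
Multiplying, n₃/n₁ = 1.2572 × 1.1622 = 1.4611, and θ_B(1→3) = arctan 1.4611 = 55.61°.

θ_B ≈ 55.61°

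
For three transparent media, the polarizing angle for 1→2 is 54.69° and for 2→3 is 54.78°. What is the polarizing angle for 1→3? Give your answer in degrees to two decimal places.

θ_B ≈ 63.43°

tan θ_B(1→2) = n₂/n₁ = tan 54.69° = 1.4118.
tan θ_B(2→3) = n₃/n₂ = tan 54.78° = 1.4165.
So n₃/n₁ = (n₂/n₁)(n₃/n₂) = 1.4118 × 1.4165 = 1.9999.
θ_B(1→3) = arctan(1.9999) = 63.43°.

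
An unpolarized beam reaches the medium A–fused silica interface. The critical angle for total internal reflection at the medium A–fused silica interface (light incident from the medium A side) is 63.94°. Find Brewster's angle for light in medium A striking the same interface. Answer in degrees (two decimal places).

n₂/n₁ = sin θ_c = sin 63.94° = 0.8983.
tan θ_B equals the same ratio, so θ_B = arctan(0.8983) = 41.93°.

θ_B ≈ 41.93°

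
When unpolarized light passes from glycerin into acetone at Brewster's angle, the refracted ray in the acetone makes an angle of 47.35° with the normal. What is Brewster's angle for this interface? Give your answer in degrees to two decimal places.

θ_B ≈ 42.65°

Brewster's condition makes the reflected and refracted beams perpendicular: θ_B + θ_t = 90°.
So θ_B = 90° − θ_t = 90° − 47.35° = 42.65°.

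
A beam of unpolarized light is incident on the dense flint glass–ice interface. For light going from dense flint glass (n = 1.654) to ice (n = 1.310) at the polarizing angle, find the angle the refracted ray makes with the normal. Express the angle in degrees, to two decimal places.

θ_t ≈ 51.62°

tan θ_B = n₂/n₁ = 1.310/1.654 = 0.7920, so θ_B = 38.38°.
Since θ_B + θ_t = 90° at Brewster incidence, θ_t = 90° − 38.38° = 51.62°.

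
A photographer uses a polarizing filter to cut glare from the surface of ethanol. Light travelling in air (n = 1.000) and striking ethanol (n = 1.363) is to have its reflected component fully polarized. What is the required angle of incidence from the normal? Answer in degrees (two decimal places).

tan θ_B = n₂/n₁ = 1.363/1.000 = 1.3630. Taking the arctangent, θ_B = 53.73°.

θ_B ≈ 53.73°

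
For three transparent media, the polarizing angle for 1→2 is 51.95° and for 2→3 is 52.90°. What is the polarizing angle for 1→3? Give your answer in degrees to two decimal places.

θ_B ≈ 59.38°

Each Brewster angle gives a ratio: n₂/n₁ = tan 51.95° = 1.2776, n₃/n₂ = tan 52.90° = 1.3222.
Multiplying, n₃/n₁ = 1.2776 × 1.3222 = 1.6893, and θ_B(1→3) = arctan 1.6893 = 59.38°.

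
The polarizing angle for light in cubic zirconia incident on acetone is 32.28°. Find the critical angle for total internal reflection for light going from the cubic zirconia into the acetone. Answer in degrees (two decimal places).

θ_c ≈ 39.17°

n₂/n₁ = tan 32.28° = 0.6317; the critical angle satisfies sin θ_c = n₂/n₁.
θ_c = arcsin(0.6317) = 39.17°.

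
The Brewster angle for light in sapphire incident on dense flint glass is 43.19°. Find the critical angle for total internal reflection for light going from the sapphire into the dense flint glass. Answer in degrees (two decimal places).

θ_c ≈ 69.84°

n₂/n₁ = tan 43.19° = 0.9387; the critical angle satisfies sin θ_c = n₂/n₁.
θ_c = arcsin(0.9387) = 69.84°.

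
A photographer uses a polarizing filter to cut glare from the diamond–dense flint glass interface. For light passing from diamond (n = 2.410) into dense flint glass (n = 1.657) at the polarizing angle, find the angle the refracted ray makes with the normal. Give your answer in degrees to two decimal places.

θ_t ≈ 55.49°

tan θ_B = n₂/n₁ = 1.657/2.410 = 0.6876, so θ_B = 34.51°.
At Brewster's angle the reflected and refracted rays are perpendicular, so θ_t = 90° − θ_B = 90° − 34.51° = 55.49°.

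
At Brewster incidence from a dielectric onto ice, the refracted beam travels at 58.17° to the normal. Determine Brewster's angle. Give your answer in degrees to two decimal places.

θ_B ≈ 31.83°

Since the reflected and refracted rays are at right angles at the polarizing angle, θ_B + θ_t = 90°.
θ_B = 90° − 58.17° = 31.83°.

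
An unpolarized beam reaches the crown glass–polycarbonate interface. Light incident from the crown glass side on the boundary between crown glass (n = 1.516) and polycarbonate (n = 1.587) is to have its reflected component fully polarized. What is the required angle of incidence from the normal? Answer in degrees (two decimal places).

θ_B ≈ 46.31°

Here n₂/n₁ = 1.587/1.516 = 1.0468, and Brewster's law gives tan θ_B = n₂/n₁.
So θ_B = arctan 1.0468 = 46.31°.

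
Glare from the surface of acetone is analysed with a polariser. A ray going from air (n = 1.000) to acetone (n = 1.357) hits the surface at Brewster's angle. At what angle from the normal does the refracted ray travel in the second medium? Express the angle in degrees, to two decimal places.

θ_t ≈ 36.39°

θ_B = arctan(n₂/n₁) = arctan(1.357/1.000) = 53.61°.
At Brewster's angle the reflected and refracted rays are perpendicular, so θ_t = 90° − θ_B = 90° − 53.61° = 36.39°.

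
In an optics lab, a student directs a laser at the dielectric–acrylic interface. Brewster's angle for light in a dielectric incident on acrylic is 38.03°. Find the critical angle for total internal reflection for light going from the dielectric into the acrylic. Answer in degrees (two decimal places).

θ_c ≈ 51.46°

From Brewster, n₂/n₁ = tan θ_B = tan 38.03° = 0.7821.
Then sin θ_c = n₂/n₁ = 0.7821, so θ_c = arcsin 0.7821 = 51.46°.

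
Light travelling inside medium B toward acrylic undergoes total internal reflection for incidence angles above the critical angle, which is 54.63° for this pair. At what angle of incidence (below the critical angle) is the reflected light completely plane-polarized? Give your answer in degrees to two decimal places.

θ_B ≈ 39.19°

sin θ_c = n₂/n₁, so n₂/n₁ = sin 54.63° = 0.8154.
Brewster: tan θ_B = n₂/n₁ = 0.8154.
θ_B = arctan(0.8154) = 39.19°.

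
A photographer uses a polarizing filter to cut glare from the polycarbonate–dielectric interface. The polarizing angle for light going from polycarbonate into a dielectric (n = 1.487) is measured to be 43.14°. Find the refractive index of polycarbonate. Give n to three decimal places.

At the polarizing angle, tan θ_B = n₂/n₁ with n₁ on the incident side (polycarbonate) and n₂ on the transmitted side (a dielectric).
n₁ = n₂ / tan θ_B = 1.487 / tan 43.14° = 1.587.

n ≈ 1.587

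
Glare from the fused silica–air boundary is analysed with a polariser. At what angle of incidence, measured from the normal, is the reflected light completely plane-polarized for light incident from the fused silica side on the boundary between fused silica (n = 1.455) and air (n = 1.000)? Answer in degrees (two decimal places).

tan θ_B = n₂/n₁ = 1.000/1.455 = 0.6873.
So θ_B = arctan 0.6873 = 34.50°.

θ_B ≈ 34.50°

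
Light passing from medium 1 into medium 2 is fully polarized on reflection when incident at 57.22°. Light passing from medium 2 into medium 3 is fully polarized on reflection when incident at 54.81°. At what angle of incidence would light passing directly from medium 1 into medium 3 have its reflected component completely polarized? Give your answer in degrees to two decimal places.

tan θ_B(1→2) = n₂/n₁ = tan 57.22° = 1.5529.
tan θ_B(2→3) = n₃/n₂ = tan 54.81° = 1.4181.
So n₃/n₁ = (n₂/n₁)(n₃/n₂) = 1.5529 × 1.4181 = 2.2022.
θ_B(1→3) = arctan(2.2022) = 65.58°.

θ_B ≈ 65.58°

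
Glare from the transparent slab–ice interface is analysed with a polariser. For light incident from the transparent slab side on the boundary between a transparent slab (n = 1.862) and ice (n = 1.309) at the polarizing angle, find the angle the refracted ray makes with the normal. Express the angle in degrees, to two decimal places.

First find Brewster's angle: tan θ_B = 1.309/1.862 = 0.7030, giving θ_B = 35.11°.
The refracted ray is perpendicular to the reflected ray, so θ_t = 90° − θ_B = 54.89°.

θ_t ≈ 54.89°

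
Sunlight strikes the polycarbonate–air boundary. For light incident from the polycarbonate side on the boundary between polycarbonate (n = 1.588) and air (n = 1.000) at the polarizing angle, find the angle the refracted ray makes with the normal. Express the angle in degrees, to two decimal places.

θ_t ≈ 57.80°

tan θ_B = n₂/n₁ = 1.000/1.588 = 0.6297, so θ_B = 32.20°.
Since θ_B + θ_t = 90° at Brewster incidence, θ_t = 90° − 32.20° = 57.80°.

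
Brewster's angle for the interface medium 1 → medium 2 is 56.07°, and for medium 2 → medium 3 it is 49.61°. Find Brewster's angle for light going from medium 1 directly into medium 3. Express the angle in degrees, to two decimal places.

n₂/n₁ = tan 56.07° = 1.4865 and n₃/n₂ = tan 49.61° = 1.1754.
Multiplying, n₃/n₁ = 1.4865 × 1.1754 = 1.7472, and θ_B(1→3) = arctan 1.7472 = 60.22°.

θ_B ≈ 60.22°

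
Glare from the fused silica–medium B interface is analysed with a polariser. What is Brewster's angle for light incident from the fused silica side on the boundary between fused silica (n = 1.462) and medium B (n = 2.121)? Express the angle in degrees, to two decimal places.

θ_B ≈ 55.42°

The reflected p-component vanishes when tan θ_B = n₂/n₁.
Brewster's condition: tan θ_B = n₂/n₁ = 2.121/1.462 = 1.4508.
θ_B = arctan(1.4508) = 55.42°.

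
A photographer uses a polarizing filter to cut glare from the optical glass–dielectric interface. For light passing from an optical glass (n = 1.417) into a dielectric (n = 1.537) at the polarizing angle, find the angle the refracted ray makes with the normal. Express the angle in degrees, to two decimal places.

θ_t ≈ 42.67°

First find Brewster's angle: tan θ_B = 1.537/1.417 = 1.0847, giving θ_B = 47.33°.
The refracted ray is perpendicular to the reflected ray, so θ_t = 90° − θ_B = 42.67°.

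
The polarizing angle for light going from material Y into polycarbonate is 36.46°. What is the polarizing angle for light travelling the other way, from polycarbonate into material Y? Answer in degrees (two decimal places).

tan θ_B' = n₁/n₂ = 1/tan θ_B, so θ_B' = 90° − θ_B.
θ_B' = 90° − 36.46° = 53.54°.

θ_B' ≈ 53.54°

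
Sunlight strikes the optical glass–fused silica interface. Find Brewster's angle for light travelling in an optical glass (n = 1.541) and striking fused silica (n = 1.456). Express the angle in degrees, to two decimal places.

Here n₂/n₁ = 1.456/1.541 = 0.9448, and Brewster's law gives tan θ_B = n₂/n₁.
θ_B = arctan(0.9448) = 43.38°.

θ_B ≈ 43.38°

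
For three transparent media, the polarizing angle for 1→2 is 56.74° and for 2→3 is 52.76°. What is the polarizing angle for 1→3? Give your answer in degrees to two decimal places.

Each Brewster angle gives a ratio: n₂/n₁ = tan 56.74° = 1.5247, n₃/n₂ = tan 52.76° = 1.3155.
Multiplying, n₃/n₁ = 1.5247 × 1.3155 = 2.0058, and θ_B(1→3) = arctan 2.0058 = 63.50°.

θ_B ≈ 63.50°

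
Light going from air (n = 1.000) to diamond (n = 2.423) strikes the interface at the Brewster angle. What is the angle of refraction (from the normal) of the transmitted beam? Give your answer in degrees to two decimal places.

tan θ_B = n₂/n₁ = 2.423/1.000 = 2.4230, so θ_B = 67.57°.
The refracted ray is perpendicular to the reflected ray, so θ_t = 90° − θ_B = 22.43°.

θ_t ≈ 22.43°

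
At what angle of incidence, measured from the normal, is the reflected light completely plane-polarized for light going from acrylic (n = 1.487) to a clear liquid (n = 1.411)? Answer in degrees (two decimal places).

θ_B ≈ 43.50°

The reflected p-component vanishes when tan θ_B = n₂/n₁.
Brewster's condition: tan θ_B = n₂/n₁ = 1.411/1.487 = 0.9489.
So θ_B = arctan 0.9489 = 43.50°.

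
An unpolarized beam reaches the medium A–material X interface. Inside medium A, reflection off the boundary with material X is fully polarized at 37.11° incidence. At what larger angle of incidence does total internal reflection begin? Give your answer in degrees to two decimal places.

θ_c ≈ 49.16°

From Brewster, n₂/n₁ = tan θ_B = tan 37.11° = 0.7566.
Then sin θ_c = n₂/n₁ = 0.7566, so θ_c = arcsin 0.7566 = 49.16°.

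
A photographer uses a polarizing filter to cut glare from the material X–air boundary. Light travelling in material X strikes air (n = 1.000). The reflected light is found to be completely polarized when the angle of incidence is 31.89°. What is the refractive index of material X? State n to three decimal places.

At Brewster's angle, tan θ_B = n₂/n₁ with n₁ on the incident side (material X) and n₂ on the transmitted side (air).
n₁ = n₂ / tan θ_B = 1.000 / tan 31.89° = 1.607.

n ≈ 1.607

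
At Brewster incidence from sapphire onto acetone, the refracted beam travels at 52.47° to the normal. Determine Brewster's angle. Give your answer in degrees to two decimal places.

θ_B ≈ 37.53°

Brewster's condition makes the reflected and refracted beams perpendicular: θ_B + θ_t = 90°.
So θ_B = 90° − θ_t = 90° − 52.47° = 37.53°.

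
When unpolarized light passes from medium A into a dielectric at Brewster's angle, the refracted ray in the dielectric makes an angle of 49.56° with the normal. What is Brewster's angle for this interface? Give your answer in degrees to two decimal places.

θ_B ≈ 40.44°

Brewster's condition makes the reflected and refracted beams perpendicular: θ_B + θ_t = 90°.
So θ_B = 90° − θ_t = 90° − 49.56° = 40.44°.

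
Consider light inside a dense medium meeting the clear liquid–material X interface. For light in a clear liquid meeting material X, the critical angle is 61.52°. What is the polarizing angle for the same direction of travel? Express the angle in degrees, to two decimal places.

n₂/n₁ = sin θ_c = sin 61.52° = 0.8790.
tan θ_B equals the same ratio, so θ_B = arctan(0.8790) = 41.31°.

θ_B ≈ 41.31°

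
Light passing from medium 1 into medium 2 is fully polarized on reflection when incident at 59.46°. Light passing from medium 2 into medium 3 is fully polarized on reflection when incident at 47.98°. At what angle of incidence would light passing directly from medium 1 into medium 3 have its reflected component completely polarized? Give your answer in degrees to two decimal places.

n₂/n₁ = tan 59.46° = 1.6950 and n₃/n₂ = tan 47.98° = 1.1098.
So n₃/n₁ = (n₂/n₁)(n₃/n₂) = 1.6950 × 1.1098 = 1.8811.
θ_B(1→3) = arctan(1.8811) = 62.00°.

θ_B ≈ 62.00°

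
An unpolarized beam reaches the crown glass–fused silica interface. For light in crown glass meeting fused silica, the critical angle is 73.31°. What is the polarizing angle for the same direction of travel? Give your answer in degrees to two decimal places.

At the critical angle sin θ_c = n₂/n₁, giving n₂/n₁ = sin 73.31° = 0.9579.
Then tan θ_B = n₂/n₁ = 0.9579, so θ_B = arctan 0.9579 = 43.77°.

θ_B ≈ 43.77°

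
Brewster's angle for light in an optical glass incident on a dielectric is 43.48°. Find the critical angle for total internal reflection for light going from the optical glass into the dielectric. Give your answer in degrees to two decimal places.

From Brewster, n₂/n₁ = tan θ_B = tan 43.48° = 0.9483.
Then sin θ_c = n₂/n₁ = 0.9483, so θ_c = arcsin 0.9483 = 71.50°.

θ_c ≈ 71.50°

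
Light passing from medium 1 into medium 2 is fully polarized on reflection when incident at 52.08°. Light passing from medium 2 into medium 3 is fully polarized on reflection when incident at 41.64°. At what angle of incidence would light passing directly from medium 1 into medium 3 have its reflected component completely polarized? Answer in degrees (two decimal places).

n₂/n₁ = tan 52.08° = 1.2836 and n₃/n₂ = tan 41.64° = 0.8891.
n₃/n₁ = 1.1413. Then tan θ_B(1→3) = n₃/n₁, so θ_B(1→3) = arctan(1.1413) = 48.77°.

θ_B ≈ 48.77°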